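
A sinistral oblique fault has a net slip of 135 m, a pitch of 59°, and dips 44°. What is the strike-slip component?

69.5 m

strike-slip = net slip × cos(rake) = 135 m × cos(59°) = 69.5 m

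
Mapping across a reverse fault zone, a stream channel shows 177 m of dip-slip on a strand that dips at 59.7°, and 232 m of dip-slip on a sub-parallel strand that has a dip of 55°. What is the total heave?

222 m

heave_A = 177 × cos(59.7°) = 89.30 m
heave_B = 232 × cos(55°) = 133.1 m
total = 89.30 + 133.1 = 222 m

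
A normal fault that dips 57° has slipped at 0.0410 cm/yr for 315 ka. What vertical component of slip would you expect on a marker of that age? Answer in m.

108 m

dip-slip = rate × time = 0.0410 cm/yr × 315 ka = 129.2 m
throw = dip-slip × sin(dip) = 129.2 × sin(57°) = 108 m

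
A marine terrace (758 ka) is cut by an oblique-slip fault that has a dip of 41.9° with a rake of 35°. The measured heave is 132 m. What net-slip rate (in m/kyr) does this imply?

0.408 m/kyr

dip-slip = heave / cos(dip) = 132 / cos(41.9°) = 177.3 m
net slip = dip-slip / sin(rake) = 177.3 / sin(35°) = 309.2 m
rate = 309.2 m / 758 ka = 0.000408 m/yr = 0.408 m/kyr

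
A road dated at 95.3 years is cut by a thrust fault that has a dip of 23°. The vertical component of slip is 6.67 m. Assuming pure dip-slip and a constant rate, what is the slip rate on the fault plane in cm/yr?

dip-slip = throw / sin(dip) = 6.67 m / sin(23°) = 17.07 m
rate = 17.07 m / 95.3 years = 0.179 m/yr = 17.9 cm/yr

17.9 cm/yr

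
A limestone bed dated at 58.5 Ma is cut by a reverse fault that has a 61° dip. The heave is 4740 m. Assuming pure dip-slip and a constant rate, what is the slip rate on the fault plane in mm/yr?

0.167 mm/yr

dip-slip = heave / cos(dip) = 4740 m / cos(61°) = 9777 m
rate = 9777 m / 58.5 Ma = 0.000167 m/yr = 0.167 mm/yr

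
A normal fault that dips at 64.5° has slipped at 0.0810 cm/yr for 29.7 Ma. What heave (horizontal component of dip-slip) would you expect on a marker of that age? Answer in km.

dip-slip = rate × time = 0.0810 cm/yr × 29.7 Ma = 24060 m
heave = dip-slip × cos(dip) = 24060 × cos(64.5°) = 10400 m = 10.4 km

10.4 km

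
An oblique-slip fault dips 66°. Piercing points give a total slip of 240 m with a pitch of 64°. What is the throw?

197 m

dip-slip = net slip × sin(rake) = 240 m × sin(64°) = 215.7 m
throw = dip-slip × sin(dip) = 215.7 × sin(66°) = 197 m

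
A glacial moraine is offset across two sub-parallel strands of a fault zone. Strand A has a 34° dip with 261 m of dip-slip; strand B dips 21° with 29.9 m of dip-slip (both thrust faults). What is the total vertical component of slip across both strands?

157 m

throw_A = 261 × sin(34°) = 145.9 m
throw_B = 29.9 × sin(21°) = 10.72 m
total = 145.9 + 10.72 = 157 m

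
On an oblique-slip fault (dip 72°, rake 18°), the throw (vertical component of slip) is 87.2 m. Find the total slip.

297 m

dip-slip = throw / sin(dip) = 87.2 / sin(72°) = 91.69 m
net slip = dip-slip / sin(rake) = 91.69 / sin(18°) = 297 m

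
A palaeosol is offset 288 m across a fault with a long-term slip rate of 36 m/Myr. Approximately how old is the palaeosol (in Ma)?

8 Ma

age = offset / rate = 288 m / (36 m/Myr) = 8e+06 yr = 8 Ma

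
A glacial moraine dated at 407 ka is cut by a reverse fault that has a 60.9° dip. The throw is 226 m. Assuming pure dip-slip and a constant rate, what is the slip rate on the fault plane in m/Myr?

dip-slip = throw / sin(dip) = 226 m / sin(60.9°) = 258.6 m
rate = 258.6 m / 407 ka = 0.000636 m/yr = 636 m/Myr

636 m/Myr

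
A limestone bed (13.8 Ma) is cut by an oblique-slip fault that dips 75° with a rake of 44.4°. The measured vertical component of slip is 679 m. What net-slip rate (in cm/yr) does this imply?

0.00728 cm/yr

dip-slip = throw / sin(dip) = 679 / sin(75°) = 703 m
net slip = dip-slip / sin(rake) = 703 / sin(44.4°) = 1005 m
rate = 1005 m / 13.8 Ma = 0.0000728 m/yr = 0.00728 cm/yr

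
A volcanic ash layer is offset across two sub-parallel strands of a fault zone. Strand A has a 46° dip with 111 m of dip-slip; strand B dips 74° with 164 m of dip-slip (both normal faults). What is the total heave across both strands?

122 m

heave_A = 111 × cos(46°) = 77.11 m
heave_B = 164 × cos(74°) = 45.20 m
total = 77.11 + 45.20 = 122 m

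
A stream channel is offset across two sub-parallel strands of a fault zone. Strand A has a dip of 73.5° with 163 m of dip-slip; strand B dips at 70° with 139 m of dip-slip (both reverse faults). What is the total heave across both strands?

heave_A = 163 × cos(73.5°) = 46.29 m
heave_B = 139 × cos(70°) = 47.54 m
total = 46.29 + 47.54 = 93.8 m

93.8 m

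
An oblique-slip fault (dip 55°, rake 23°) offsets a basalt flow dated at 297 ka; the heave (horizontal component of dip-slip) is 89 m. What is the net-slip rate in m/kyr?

1.34 m/kyr

dip-slip = heave / cos(dip) = 89 / cos(55°) = 155.2 m
net slip = dip-slip / sin(rake) = 155.2 / sin(23°) = 397.1 m
rate = 397.1 m / 297 ka = 0.00134 m/yr = 1.34 m/kyr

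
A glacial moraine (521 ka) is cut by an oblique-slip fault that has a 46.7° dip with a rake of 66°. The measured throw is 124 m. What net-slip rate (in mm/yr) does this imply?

dip-slip = throw / sin(dip) = 124 / sin(46.7°) = 170.4 m
net slip = dip-slip / sin(rake) = 170.4 / sin(66°) = 186.5 m
rate = 186.5 m / 521 ka = 0.000358 m/yr = 0.358 mm/yr

0.358 mm/yr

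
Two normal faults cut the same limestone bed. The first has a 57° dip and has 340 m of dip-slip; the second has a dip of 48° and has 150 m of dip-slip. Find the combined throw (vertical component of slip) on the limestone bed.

397 m

throw_A = 340 × sin(57°) = 285.1 m
throw_B = 150 × sin(48°) = 111.5 m
total = 285.1 + 111.5 = 397 m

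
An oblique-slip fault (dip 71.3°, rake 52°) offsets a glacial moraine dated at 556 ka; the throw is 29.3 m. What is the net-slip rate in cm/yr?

0.00706 cm/yr

dip-slip = throw / sin(dip) = 29.3 / sin(71.3°) = 30.93 m
net slip = dip-slip / sin(rake) = 30.93 / sin(52°) = 39.25 m
rate = 39.25 m / 556 ka = 0.0000706 m/yr = 0.00706 cm/yr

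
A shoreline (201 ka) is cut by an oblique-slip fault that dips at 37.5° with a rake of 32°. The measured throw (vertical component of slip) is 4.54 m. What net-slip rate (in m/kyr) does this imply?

0.0700 m/kyr

dip-slip = throw / sin(dip) = 4.54 / sin(37.5°) = 7.458 m
net slip = dip-slip / sin(rake) = 7.458 / sin(32°) = 14.07 m
rate = 14.07 m / 201 ka = 0.0000700 m/yr = 0.0700 m/kyr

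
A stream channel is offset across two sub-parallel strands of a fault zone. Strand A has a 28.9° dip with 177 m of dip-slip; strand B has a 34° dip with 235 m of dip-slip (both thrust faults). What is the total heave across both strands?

heave_A = 177 × cos(28.9°) = 155 m
heave_B = 235 × cos(34°) = 194.8 m
total = 155 + 194.8 = 350 m

350 m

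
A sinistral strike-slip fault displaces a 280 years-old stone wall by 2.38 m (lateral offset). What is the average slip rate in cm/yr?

0.850 cm/yr

rate = 2.38 m / 280 years = 0.00850 m/yr = 0.850 cm/yr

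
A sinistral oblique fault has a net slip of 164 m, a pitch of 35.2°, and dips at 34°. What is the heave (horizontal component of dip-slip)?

78.4 m

dip-slip = net slip × sin(rake) = 164 m × sin(35.2°) = 94.53 m
heave = dip-slip × cos(dip) = 94.53 × cos(34°) = 78.4 m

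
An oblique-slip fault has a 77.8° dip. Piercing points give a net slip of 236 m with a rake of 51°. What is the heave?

38.8 m

dip-slip = net slip × sin(rake) = 236 m × sin(51°) = 183.4 m
heave = dip-slip × cos(dip) = 183.4 × cos(77.8°) = 38.8 m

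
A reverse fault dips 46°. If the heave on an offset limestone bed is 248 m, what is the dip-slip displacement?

dip-slip = heave / cos(dip) = 248 / cos(46°) = 357 m

357 m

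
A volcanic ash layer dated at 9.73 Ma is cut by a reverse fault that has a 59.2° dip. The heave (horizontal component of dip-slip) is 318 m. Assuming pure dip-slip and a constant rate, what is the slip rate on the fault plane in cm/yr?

dip-slip = heave / cos(dip) = 318 m / cos(59.2°) = 621 m
rate = 621 m / 9.73 Ma = 0.0000638 m/yr = 0.00638 cm/yr

0.00638 cm/yr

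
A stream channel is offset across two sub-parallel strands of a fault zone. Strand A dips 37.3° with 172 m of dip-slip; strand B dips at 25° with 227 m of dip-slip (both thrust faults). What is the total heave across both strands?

343 m

heave_A = 172 × cos(37.3°) = 136.8 m
heave_B = 227 × cos(25°) = 205.7 m
total = 136.8 + 205.7 = 343 m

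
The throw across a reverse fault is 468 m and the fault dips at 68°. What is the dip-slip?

dip-slip = throw / sin(dip) = 468 / sin(68°) = 505 m

505 m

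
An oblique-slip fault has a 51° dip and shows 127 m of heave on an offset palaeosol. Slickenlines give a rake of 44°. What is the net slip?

291 m

dip-slip = heave / cos(dip) = 127 / cos(51°) = 201.8 m
net slip = dip-slip / sin(rake) = 201.8 / sin(44°) = 291 m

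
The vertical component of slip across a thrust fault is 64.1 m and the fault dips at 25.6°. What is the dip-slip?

dip-slip = throw / sin(dip) = 64.1 / sin(25.6°) = 148 m

148 m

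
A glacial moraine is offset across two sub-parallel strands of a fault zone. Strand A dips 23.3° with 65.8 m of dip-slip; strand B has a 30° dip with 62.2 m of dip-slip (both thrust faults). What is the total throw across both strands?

57.1 m

throw_A = 65.8 × sin(23.3°) = 26.03 m
throw_B = 62.2 × sin(30°) = 31.10 m
total = 26.03 + 31.10 = 57.1 m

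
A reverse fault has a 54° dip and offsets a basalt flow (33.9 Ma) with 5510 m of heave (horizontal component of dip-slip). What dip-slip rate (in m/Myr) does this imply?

dip-slip = heave / cos(dip) = 5510 m / cos(54°) = 9374 m
rate = 9374 m / 33.9 Ma = 0.000277 m/yr = 277 m/Myr

277 m/Myr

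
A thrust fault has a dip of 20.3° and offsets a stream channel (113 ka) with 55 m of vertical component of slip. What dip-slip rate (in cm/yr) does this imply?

dip-slip = throw / sin(dip) = 55 m / sin(20.3°) = 158.5 m
rate = 158.5 m / 113 ka = 0.00140 m/yr = 0.140 cm/yr

0.140 cm/yr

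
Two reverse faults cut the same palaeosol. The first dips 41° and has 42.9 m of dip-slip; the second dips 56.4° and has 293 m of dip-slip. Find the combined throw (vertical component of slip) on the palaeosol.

272 m

throw_A = 42.9 × sin(41°) = 28.14 m
throw_B = 293 × sin(56.4°) = 244 m
total = 28.14 + 244 = 272 m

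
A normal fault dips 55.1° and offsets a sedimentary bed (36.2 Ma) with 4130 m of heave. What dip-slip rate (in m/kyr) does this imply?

dip-slip = heave / cos(dip) = 4130 m / cos(55.1°) = 7218 m
rate = 7218 m / 36.2 Ma = 0.000199 m/yr = 0.199 m/kyr

0.199 m/kyr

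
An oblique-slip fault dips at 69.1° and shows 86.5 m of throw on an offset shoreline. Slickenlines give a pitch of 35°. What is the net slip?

161 m

dip-slip = throw / sin(dip) = 86.5 / sin(69.1°) = 92.59 m
net slip = dip-slip / sin(rake) = 92.59 / sin(35°) = 161 m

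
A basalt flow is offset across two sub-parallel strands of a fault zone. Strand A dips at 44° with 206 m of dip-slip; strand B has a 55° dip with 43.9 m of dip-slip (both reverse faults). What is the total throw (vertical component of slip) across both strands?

179 m

throw_A = 206 × sin(44°) = 143.1 m
throw_B = 43.9 × sin(55°) = 35.96 m
total = 143.1 + 35.96 = 179 m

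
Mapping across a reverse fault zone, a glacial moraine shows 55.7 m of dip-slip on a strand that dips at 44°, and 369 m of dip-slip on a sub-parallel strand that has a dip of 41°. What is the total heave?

319 m

heave_A = 55.7 × cos(44°) = 40.07 m
heave_B = 369 × cos(41°) = 278.5 m
total = 40.07 + 278.5 = 319 m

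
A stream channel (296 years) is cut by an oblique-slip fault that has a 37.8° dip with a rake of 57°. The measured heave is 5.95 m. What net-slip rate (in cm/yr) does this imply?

dip-slip = heave / cos(dip) = 5.95 / cos(37.8°) = 7.530 m
net slip = dip-slip / sin(rake) = 7.530 / sin(57°) = 8.979 m
rate = 8.979 m / 296 years = 0.0303 m/yr = 3.03 cm/yr

3.03 cm/yr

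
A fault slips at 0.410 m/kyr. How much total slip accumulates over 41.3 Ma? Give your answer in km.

16.9 km

slip = rate × time = 0.410 m/kyr × 41.3 Ma = 16900 m = 16.9 km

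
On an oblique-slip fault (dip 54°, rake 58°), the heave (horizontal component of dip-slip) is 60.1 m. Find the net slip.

121 m

dip-slip = heave / cos(dip) = 60.1 / cos(54°) = 102.2 m
net slip = dip-slip / sin(rake) = 102.2 / sin(58°) = 121 m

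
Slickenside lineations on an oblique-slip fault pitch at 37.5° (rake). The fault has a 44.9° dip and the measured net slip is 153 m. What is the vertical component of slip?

dip-slip = net slip × sin(rake) = 153 m × sin(37.5°) = 93.14 m
throw = dip-slip × sin(dip) = 93.14 × sin(44.9°) = 65.7 m

65.7 m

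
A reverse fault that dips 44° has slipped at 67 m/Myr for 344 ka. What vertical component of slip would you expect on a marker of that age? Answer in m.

16 m

dip-slip = rate × time = 67 m/Myr × 344 ka = 23.05 m
throw = dip-slip × sin(dip) = 23.05 × sin(44°) = 16 m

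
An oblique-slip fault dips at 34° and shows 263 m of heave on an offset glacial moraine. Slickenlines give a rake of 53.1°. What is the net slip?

397 m

dip-slip = heave / cos(dip) = 263 / cos(34°) = 317.2 m
net slip = dip-slip / sin(rake) = 317.2 / sin(53.1°) = 397 m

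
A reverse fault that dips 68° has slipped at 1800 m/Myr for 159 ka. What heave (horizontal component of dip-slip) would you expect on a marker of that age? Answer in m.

dip-slip = rate × time = 1800 m/Myr × 159 ka = 286.2 m
heave = dip-slip × cos(dip) = 286.2 × cos(68°) = 107 m

107 m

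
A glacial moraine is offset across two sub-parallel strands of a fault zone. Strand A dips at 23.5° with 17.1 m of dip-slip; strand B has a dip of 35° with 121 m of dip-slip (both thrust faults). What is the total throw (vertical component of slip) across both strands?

throw_A = 17.1 × sin(23.5°) = 6.819 m
throw_B = 121 × sin(35°) = 69.40 m
total = 6.819 + 69.40 = 76.2 m

76.2 m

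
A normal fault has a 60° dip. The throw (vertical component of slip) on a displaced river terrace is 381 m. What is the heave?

heave = throw / tan(dip) = 381 / tan(60°) = 220 m

220 m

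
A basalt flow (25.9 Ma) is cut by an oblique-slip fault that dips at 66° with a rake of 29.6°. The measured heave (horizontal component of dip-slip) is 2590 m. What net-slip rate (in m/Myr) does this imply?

dip-slip = heave / cos(dip) = 2590 / cos(66°) = 6368 m
net slip = dip-slip / sin(rake) = 6368 / sin(29.6°) = 12890 m
rate = 12890 m / 25.9 Ma = 0.000498 m/yr = 498 m/Myr

498 m/Myr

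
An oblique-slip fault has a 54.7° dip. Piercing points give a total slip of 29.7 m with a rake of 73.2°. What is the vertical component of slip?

23.2 m

dip-slip = net slip × sin(rake) = 29.7 m × sin(73.2°) = 28.43 m
throw = dip-slip × sin(dip) = 28.43 × sin(54.7°) = 23.2 m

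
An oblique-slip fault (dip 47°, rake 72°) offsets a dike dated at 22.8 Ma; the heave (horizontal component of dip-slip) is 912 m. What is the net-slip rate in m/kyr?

0.0617 m/kyr

dip-slip = heave / cos(dip) = 912 / cos(47°) = 1337 m
net slip = dip-slip / sin(rake) = 1337 / sin(72°) = 1406 m
rate = 1406 m / 22.8 Ma = 0.0000617 m/yr = 0.0617 m/kyr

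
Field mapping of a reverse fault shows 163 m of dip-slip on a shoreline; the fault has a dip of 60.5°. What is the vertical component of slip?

142 m

throw = dip-slip × sin(dip) = 163 m × sin(60.5°) = 142 m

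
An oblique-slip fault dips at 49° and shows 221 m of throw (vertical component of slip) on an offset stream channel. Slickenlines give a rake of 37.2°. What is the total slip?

484 m

dip-slip = throw / sin(dip) = 221 / sin(49°) = 292.8 m
net slip = dip-slip / sin(rake) = 292.8 / sin(37.2°) = 484 m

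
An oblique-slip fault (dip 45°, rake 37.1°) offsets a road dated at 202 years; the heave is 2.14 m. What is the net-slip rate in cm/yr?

2.48 cm/yr

dip-slip = heave / cos(dip) = 2.14 / cos(45°) = 3.026 m
net slip = dip-slip / sin(rake) = 3.026 / sin(37.1°) = 5.017 m
rate = 5.017 m / 202 years = 0.0248 m/yr = 2.48 cm/yr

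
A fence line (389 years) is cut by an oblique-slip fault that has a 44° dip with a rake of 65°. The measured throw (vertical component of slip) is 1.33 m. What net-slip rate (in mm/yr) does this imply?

5.43 mm/yr

dip-slip = throw / sin(dip) = 1.33 / sin(44°) = 1.915 m
net slip = dip-slip / sin(rake) = 1.915 / sin(65°) = 2.113 m
rate = 2.113 m / 389 years = 0.00543 m/yr = 5.43 mm/yr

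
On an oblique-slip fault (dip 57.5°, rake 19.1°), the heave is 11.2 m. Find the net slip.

63.7 m

dip-slip = heave / cos(dip) = 11.2 / cos(57.5°) = 20.84 m
net slip = dip-slip / sin(rake) = 20.84 / sin(19.1°) = 63.7 m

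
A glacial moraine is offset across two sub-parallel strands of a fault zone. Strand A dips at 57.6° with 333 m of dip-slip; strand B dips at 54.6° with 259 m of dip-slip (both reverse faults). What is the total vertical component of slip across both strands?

throw_A = 333 × sin(57.6°) = 281.2 m
throw_B = 259 × sin(54.6°) = 211.1 m
total = 281.2 + 211.1 = 492 m

492 m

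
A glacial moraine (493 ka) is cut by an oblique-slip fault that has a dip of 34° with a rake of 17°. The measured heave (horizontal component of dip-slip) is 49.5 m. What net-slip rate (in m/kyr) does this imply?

0.414 m/kyr

dip-slip = heave / cos(dip) = 49.5 / cos(34°) = 59.71 m
net slip = dip-slip / sin(rake) = 59.71 / sin(17°) = 204.2 m
rate = 204.2 m / 493 ka = 0.000414 m/yr = 0.414 m/kyr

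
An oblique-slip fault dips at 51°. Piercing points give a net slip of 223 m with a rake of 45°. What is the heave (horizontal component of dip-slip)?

99.2 m

dip-slip = net slip × sin(rake) = 223 m × sin(45°) = 157.7 m
heave = dip-slip × cos(dip) = 157.7 × cos(51°) = 99.2 m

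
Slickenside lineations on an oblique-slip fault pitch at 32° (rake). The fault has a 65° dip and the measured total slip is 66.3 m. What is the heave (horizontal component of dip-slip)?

dip-slip = net slip × sin(rake) = 66.3 m × sin(32°) = 35.13 m
heave = dip-slip × cos(dip) = 35.13 × cos(65°) = 14.8 m

14.8 m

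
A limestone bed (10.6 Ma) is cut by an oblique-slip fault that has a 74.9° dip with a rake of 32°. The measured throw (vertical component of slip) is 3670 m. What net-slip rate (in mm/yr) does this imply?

dip-slip = throw / sin(dip) = 3670 / sin(74.9°) = 3801 m
net slip = dip-slip / sin(rake) = 3801 / sin(32°) = 7173 m
rate = 7173 m / 10.6 Ma = 0.000677 m/yr = 0.677 mm/yr

0.677 mm/yr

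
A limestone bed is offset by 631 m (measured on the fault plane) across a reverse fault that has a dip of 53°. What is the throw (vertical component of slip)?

504 m

throw = dip-slip × sin(dip) = 631 m × sin(53°) = 504 m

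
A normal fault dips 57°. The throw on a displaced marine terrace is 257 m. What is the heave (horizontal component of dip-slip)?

167 m

heave = throw / tan(dip) = 257 / tan(57°) = 167 m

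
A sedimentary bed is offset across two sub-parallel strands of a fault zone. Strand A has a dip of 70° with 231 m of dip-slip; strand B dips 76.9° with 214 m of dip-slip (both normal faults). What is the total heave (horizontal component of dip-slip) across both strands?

heave_A = 231 × cos(70°) = 79.01 m
heave_B = 214 × cos(76.9°) = 48.50 m
total = 79.01 + 48.50 = 128 m

128 m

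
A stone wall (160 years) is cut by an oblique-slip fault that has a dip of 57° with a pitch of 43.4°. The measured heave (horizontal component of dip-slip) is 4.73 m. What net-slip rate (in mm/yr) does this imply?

79 mm/yr

dip-slip = heave / cos(dip) = 4.73 / cos(57°) = 8.685 m
net slip = dip-slip / sin(rake) = 8.685 / sin(43.4°) = 12.64 m
rate = 12.64 m / 160 years = 0.0790 m/yr = 79 mm/yr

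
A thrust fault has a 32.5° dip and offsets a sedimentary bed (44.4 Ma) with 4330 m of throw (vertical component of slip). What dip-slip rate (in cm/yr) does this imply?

0.0182 cm/yr

dip-slip = throw / sin(dip) = 4330 m / sin(32.5°) = 8059 m
rate = 8059 m / 44.4 Ma = 0.000182 m/yr = 0.0182 cm/yr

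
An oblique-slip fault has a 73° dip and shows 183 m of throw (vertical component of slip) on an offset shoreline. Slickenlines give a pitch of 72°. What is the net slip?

dip-slip = throw / sin(dip) = 183 / sin(73°) = 191.4 m
net slip = dip-slip / sin(rake) = 191.4 / sin(72°) = 201 m

201 m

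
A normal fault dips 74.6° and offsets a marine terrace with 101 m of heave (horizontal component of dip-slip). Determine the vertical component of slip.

367 m

throw = heave × tan(dip) = 101 × tan(74.6°) = 367 m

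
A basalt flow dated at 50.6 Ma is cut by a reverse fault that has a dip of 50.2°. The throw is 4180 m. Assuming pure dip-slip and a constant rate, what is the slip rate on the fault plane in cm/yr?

0.0108 cm/yr

dip-slip = throw / sin(dip) = 4180 m / sin(50.2°) = 5441 m
rate = 5441 m / 50.6 Ma = 0.000108 m/yr = 0.0108 cm/yr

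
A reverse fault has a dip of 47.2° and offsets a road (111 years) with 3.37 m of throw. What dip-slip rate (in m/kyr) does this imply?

41.4 m/kyr

dip-slip = throw / sin(dip) = 3.37 m / sin(47.2°) = 4.593 m
rate = 4.593 m / 111 years = 0.0414 m/yr = 41.4 m/kyr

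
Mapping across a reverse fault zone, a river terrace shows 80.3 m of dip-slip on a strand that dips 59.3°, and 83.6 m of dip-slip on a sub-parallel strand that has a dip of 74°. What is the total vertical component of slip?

throw_A = 80.3 × sin(59.3°) = 69.05 m
throw_B = 83.6 × sin(74°) = 80.36 m
total = 69.05 + 80.36 = 149 m

149 m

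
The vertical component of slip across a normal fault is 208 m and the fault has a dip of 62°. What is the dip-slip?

236 m

dip-slip = throw / sin(dip) = 208 / sin(62°) = 236 m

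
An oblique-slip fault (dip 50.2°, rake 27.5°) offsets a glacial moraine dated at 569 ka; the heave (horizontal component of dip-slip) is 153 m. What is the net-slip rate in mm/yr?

dip-slip = heave / cos(dip) = 153 / cos(50.2°) = 239 m
net slip = dip-slip / sin(rake) = 239 / sin(27.5°) = 517.6 m
rate = 517.6 m / 569 ka = 0.000910 m/yr = 0.910 mm/yr

0.910 mm/yr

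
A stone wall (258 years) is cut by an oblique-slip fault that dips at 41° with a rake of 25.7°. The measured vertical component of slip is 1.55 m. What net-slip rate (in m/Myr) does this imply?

dip-slip = throw / sin(dip) = 1.55 / sin(41°) = 2.363 m
net slip = dip-slip / sin(rake) = 2.363 / sin(25.7°) = 5.448 m
rate = 5.448 m / 258 years = 0.0211 m/yr = 21100 m/Myr

21100 m/Myr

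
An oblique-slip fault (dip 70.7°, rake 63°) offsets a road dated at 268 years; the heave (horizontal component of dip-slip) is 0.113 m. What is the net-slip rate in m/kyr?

1.43 m/kyr

dip-slip = heave / cos(dip) = 0.113 / cos(70.7°) = 0.3419 m
net slip = dip-slip / sin(rake) = 0.3419 / sin(63°) = 0.3837 m
rate = 0.3837 m / 268 years = 0.00143 m/yr = 1.43 m/kyr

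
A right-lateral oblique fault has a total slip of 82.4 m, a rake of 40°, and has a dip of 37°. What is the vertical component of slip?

dip-slip = net slip × sin(rake) = 82.4 m × sin(40°) = 52.97 m
throw = dip-slip × sin(dip) = 52.97 × sin(37°) = 31.9 m

31.9 m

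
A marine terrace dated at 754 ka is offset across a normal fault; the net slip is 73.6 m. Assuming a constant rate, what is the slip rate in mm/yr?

0.0976 mm/yr

rate = 73.6 m / 754 ka = 0.0000976 m/yr = 0.0976 mm/yr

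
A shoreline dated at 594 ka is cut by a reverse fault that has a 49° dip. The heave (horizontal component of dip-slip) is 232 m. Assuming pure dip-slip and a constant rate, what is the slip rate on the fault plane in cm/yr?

dip-slip = heave / cos(dip) = 232 m / cos(49°) = 353.6 m
rate = 353.6 m / 594 ka = 0.000595 m/yr = 0.0595 cm/yr

0.0595 cm/yr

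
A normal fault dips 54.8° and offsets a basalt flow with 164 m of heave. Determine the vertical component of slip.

232 m

throw = heave × tan(dip) = 164 × tan(54.8°) = 232 m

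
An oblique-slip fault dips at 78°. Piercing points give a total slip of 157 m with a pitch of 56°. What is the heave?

27.1 m

dip-slip = net slip × sin(rake) = 157 m × sin(56°) = 130.2 m
heave = dip-slip × cos(dip) = 130.2 × cos(78°) = 27.1 m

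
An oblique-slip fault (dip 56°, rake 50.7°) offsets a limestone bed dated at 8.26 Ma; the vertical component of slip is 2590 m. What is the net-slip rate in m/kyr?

0.489 m/kyr

dip-slip = throw / sin(dip) = 2590 / sin(56°) = 3124 m
net slip = dip-slip / sin(rake) = 3124 / sin(50.7°) = 4037 m
rate = 4037 m / 8.26 Ma = 0.000489 m/yr = 0.489 m/kyr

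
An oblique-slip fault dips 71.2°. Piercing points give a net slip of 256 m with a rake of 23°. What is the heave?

dip-slip = net slip × sin(rake) = 256 m × sin(23°) = 100 m
heave = dip-slip × cos(dip) = 100 × cos(71.2°) = 32.2 m

32.2 m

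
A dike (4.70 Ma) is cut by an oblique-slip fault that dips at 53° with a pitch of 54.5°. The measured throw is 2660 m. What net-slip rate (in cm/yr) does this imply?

0.0870 cm/yr

dip-slip = throw / sin(dip) = 2660 / sin(53°) = 3331 m
net slip = dip-slip / sin(rake) = 3331 / sin(54.5°) = 4091 m
rate = 4091 m / 4.70 Ma = 0.000870 m/yr = 0.0870 cm/yr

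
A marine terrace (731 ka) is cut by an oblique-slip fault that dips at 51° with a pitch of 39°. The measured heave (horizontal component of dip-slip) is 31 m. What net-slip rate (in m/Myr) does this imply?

107 m/Myr

dip-slip = heave / cos(dip) = 31 / cos(51°) = 49.26 m
net slip = dip-slip / sin(rake) = 49.26 / sin(39°) = 78.27 m
rate = 78.27 m / 731 ka = 0.000107 m/yr = 107 m/Myr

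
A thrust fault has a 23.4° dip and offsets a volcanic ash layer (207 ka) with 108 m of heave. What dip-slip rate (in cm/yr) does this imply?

0.0568 cm/yr

dip-slip = heave / cos(dip) = 108 m / cos(23.4°) = 117.7 m
rate = 117.7 m / 207 ka = 0.000568 m/yr = 0.0568 cm/yr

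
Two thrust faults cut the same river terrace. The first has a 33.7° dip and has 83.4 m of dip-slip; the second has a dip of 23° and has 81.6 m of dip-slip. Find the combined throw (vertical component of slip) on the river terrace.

throw_A = 83.4 × sin(33.7°) = 46.27 m
throw_B = 81.6 × sin(23°) = 31.88 m
total = 46.27 + 31.88 = 78.2 m

78.2 m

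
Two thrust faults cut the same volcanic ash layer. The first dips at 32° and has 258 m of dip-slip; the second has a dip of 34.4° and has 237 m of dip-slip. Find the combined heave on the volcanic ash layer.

heave_A = 258 × cos(32°) = 218.8 m
heave_B = 237 × cos(34.4°) = 195.6 m
total = 218.8 + 195.6 = 414 m

414 m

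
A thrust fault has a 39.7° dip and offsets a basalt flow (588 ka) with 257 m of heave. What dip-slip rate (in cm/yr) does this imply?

0.0568 cm/yr

dip-slip = heave / cos(dip) = 257 m / cos(39.7°) = 334 m
rate = 334 m / 588 ka = 0.000568 m/yr = 0.0568 cm/yr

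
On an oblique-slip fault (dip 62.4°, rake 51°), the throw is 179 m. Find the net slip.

260 m

dip-slip = throw / sin(dip) = 179 / sin(62.4°) = 202 m
net slip = dip-slip / sin(rake) = 202 / sin(51°) = 260 m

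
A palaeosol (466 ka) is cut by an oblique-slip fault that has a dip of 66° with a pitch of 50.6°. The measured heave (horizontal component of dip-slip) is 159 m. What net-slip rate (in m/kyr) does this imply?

dip-slip = heave / cos(dip) = 159 / cos(66°) = 390.9 m
net slip = dip-slip / sin(rake) = 390.9 / sin(50.6°) = 505.9 m
rate = 505.9 m / 466 ka = 0.00109 m/yr = 1.09 m/kyr

1.09 m/kyr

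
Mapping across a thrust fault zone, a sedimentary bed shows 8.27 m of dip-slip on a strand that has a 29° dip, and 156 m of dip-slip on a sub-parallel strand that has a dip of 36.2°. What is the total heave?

heave_A = 8.27 × cos(29°) = 7.233 m
heave_B = 156 × cos(36.2°) = 125.9 m
total = 7.233 + 125.9 = 133 m

133 m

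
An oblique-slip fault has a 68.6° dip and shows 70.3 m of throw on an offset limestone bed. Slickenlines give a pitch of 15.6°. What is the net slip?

281 m

dip-slip = throw / sin(dip) = 70.3 / sin(68.6°) = 75.51 m
net slip = dip-slip / sin(rake) = 75.51 / sin(15.6°) = 281 m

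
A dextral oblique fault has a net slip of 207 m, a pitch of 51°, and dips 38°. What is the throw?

dip-slip = net slip × sin(rake) = 207 m × sin(51°) = 160.9 m
throw = dip-slip × sin(dip) = 160.9 × sin(38°) = 99 m

99 m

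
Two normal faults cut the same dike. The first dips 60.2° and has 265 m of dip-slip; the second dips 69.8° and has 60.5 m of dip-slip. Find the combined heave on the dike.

153 m

heave_A = 265 × cos(60.2°) = 131.7 m
heave_B = 60.5 × cos(69.8°) = 20.89 m
total = 131.7 + 20.89 = 153 m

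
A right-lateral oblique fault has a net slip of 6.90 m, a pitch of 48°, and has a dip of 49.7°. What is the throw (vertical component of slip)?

3.91 m

dip-slip = net slip × sin(rake) = 6.90 m × sin(48°) = 5.128 m
throw = dip-slip × sin(dip) = 5.128 × sin(49.7°) = 3.91 m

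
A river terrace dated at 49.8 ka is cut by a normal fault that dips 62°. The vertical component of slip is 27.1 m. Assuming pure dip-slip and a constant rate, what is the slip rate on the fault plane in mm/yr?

dip-slip = throw / sin(dip) = 27.1 m / sin(62°) = 30.69 m
rate = 30.69 m / 49.8 ka = 0.000616 m/yr = 0.616 mm/yr

0.616 mm/yr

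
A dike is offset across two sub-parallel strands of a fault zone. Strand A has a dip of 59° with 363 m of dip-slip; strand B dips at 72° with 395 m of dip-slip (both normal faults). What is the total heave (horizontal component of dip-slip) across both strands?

heave_A = 363 × cos(59°) = 187 m
heave_B = 395 × cos(72°) = 122.1 m
total = 187 + 122.1 = 309 m

309 m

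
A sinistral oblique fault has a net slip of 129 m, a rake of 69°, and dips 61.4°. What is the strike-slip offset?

strike-slip = net slip × cos(rake) = 129 m × cos(69°) = 46.2 m

46.2 m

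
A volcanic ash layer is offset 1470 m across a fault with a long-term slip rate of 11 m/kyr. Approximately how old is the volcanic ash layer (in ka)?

134 ka

age = offset / rate = 1470 m / (11 m/kyr) = 134000 yr = 134 ka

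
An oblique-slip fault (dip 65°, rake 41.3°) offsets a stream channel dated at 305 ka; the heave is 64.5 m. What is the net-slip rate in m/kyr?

0.758 m/kyr

dip-slip = heave / cos(dip) = 64.5 / cos(65°) = 152.6 m
net slip = dip-slip / sin(rake) = 152.6 / sin(41.3°) = 231.2 m
rate = 231.2 m / 305 ka = 0.000758 m/yr = 0.758 m/kyr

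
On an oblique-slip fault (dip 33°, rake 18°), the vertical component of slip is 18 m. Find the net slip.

107 m

dip-slip = throw / sin(dip) = 18 / sin(33°) = 33.05 m
net slip = dip-slip / sin(rake) = 33.05 / sin(18°) = 107 m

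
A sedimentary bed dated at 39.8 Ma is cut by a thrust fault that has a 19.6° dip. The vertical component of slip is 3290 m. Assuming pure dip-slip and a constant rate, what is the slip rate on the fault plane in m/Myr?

246 m/Myr

dip-slip = throw / sin(dip) = 3290 m / sin(19.6°) = 9808 m
rate = 9808 m / 39.8 Ma = 0.000246 m/yr = 246 m/Myr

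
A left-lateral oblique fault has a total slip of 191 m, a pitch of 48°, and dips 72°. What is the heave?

dip-slip = net slip × sin(rake) = 191 m × sin(48°) = 141.9 m
heave = dip-slip × cos(dip) = 141.9 × cos(72°) = 43.9 m

43.9 m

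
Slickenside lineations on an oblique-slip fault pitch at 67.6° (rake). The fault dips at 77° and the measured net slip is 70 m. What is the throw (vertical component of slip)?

dip-slip = net slip × sin(rake) = 70 m × sin(67.6°) = 64.72 m
throw = dip-slip × sin(dip) = 64.72 × sin(77°) = 63.1 m

63.1 m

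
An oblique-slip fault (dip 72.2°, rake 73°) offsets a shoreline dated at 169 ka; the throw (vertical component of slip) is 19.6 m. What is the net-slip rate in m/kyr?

dip-slip = throw / sin(dip) = 19.6 / sin(72.2°) = 20.59 m
net slip = dip-slip / sin(rake) = 20.59 / sin(73°) = 21.53 m
rate = 21.53 m / 169 ka = 0.000127 m/yr = 0.127 m/kyr

0.127 m/kyr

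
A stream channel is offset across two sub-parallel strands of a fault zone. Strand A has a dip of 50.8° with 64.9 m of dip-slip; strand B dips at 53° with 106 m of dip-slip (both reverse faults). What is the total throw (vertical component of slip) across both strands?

135 m

throw_A = 64.9 × sin(50.8°) = 50.29 m
throw_B = 106 × sin(53°) = 84.66 m
total = 50.29 + 84.66 = 135 m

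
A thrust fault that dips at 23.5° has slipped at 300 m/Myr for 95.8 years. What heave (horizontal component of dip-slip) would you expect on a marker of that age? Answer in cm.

2.64 cm

dip-slip = rate × time = 300 m/Myr × 95.8 years = 0.02874 m
heave = dip-slip × cos(dip) = 0.02874 × cos(23.5°) = 0.0264 m = 2.64 cm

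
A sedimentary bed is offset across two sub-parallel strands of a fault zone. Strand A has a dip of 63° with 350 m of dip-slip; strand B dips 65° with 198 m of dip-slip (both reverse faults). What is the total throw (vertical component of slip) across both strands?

491 m

throw_A = 350 × sin(63°) = 311.9 m
throw_B = 198 × sin(65°) = 179.4 m
total = 311.9 + 179.4 = 491 m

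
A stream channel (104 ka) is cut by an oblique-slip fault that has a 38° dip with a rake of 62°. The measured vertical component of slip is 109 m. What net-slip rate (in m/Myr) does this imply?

dip-slip = throw / sin(dip) = 109 / sin(38°) = 177 m
net slip = dip-slip / sin(rake) = 177 / sin(62°) = 200.5 m
rate = 200.5 m / 104 ka = 0.00193 m/yr = 1930 m/Myr

1930 m/Myr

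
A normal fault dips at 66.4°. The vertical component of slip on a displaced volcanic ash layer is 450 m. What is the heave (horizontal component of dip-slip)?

197 m

heave = throw / tan(dip) = 450 / tan(66.4°) = 197 m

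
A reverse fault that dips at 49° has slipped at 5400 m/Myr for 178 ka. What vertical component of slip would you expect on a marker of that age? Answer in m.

dip-slip = rate × time = 5400 m/Myr × 178 ka = 961.2 m
throw = dip-slip × sin(dip) = 961.2 × sin(49°) = 725 m

725 m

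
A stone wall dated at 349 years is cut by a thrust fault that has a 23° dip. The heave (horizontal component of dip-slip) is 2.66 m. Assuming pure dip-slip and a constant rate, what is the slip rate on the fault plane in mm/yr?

dip-slip = heave / cos(dip) = 2.66 m / cos(23°) = 2.890 m
rate = 2.890 m / 349 years = 0.00828 m/yr = 8.28 mm/yr

8.28 mm/yr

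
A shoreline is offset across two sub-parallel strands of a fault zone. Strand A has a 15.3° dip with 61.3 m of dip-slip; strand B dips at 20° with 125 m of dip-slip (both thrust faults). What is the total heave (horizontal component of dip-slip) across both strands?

177 m

heave_A = 61.3 × cos(15.3°) = 59.13 m
heave_B = 125 × cos(20°) = 117.5 m
total = 59.13 + 117.5 = 177 m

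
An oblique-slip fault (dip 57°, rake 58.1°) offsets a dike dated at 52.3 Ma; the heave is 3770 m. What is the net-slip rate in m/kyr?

dip-slip = heave / cos(dip) = 3770 / cos(57°) = 6922 m
net slip = dip-slip / sin(rake) = 6922 / sin(58.1°) = 8153 m
rate = 8153 m / 52.3 Ma = 0.000156 m/yr = 0.156 m/kyr

0.156 m/kyr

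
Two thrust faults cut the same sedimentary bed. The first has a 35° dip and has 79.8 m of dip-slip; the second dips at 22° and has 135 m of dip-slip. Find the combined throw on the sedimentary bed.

96.3 m

throw_A = 79.8 × sin(35°) = 45.77 m
throw_B = 135 × sin(22°) = 50.57 m
total = 45.77 + 50.57 = 96.3 m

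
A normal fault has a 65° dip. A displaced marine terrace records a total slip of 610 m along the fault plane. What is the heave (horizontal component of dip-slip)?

258 m

heave = dip-slip × cos(dip) = 610 m × cos(65°) = 258 m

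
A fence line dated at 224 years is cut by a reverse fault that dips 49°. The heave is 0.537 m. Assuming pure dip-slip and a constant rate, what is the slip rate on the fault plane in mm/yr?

dip-slip = heave / cos(dip) = 0.537 m / cos(49°) = 0.8185 m
rate = 0.8185 m / 224 years = 0.00365 m/yr = 3.65 mm/yr

3.65 mm/yr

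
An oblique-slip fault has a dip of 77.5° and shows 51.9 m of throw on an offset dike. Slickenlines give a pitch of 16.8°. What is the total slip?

184 m

dip-slip = throw / sin(dip) = 51.9 / sin(77.5°) = 53.16 m
net slip = dip-slip / sin(rake) = 53.16 / sin(16.8°) = 184 m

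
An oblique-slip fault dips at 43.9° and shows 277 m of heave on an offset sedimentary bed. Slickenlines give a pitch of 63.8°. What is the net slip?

428 m

dip-slip = heave / cos(dip) = 277 / cos(43.9°) = 384.4 m
net slip = dip-slip / sin(rake) = 384.4 / sin(63.8°) = 428 m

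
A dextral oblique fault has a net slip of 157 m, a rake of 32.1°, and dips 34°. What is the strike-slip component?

133 m

strike-slip = net slip × cos(rake) = 157 m × cos(32.1°) = 133 m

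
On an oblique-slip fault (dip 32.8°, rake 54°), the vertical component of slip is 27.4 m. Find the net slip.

dip-slip = throw / sin(dip) = 27.4 / sin(32.8°) = 50.58 m
net slip = dip-slip / sin(rake) = 50.58 / sin(54°) = 62.5 m

62.5 m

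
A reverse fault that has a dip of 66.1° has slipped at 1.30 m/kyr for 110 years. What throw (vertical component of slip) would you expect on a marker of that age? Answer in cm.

13.1 cm

dip-slip = rate × time = 1.30 m/kyr × 110 years = 0.1430 m
throw = dip-slip × sin(dip) = 0.1430 × sin(66.1°) = 0.131 m = 13.1 cm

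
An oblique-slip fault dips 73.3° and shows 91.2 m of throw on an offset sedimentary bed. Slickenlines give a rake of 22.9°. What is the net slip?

245 m

dip-slip = throw / sin(dip) = 91.2 / sin(73.3°) = 95.22 m
net slip = dip-slip / sin(rake) = 95.22 / sin(22.9°) = 245 m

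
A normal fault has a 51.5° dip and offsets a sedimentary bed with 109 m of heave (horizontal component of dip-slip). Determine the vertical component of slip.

137 m

throw = heave × tan(dip) = 109 × tan(51.5°) = 137 m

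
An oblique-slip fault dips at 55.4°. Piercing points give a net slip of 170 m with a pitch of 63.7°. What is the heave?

86.5 m

dip-slip = net slip × sin(rake) = 170 m × sin(63.7°) = 152.4 m
heave = dip-slip × cos(dip) = 152.4 × cos(55.4°) = 86.5 m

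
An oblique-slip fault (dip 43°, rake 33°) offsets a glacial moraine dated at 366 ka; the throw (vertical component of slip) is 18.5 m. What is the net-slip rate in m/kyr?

dip-slip = throw / sin(dip) = 18.5 / sin(43°) = 27.13 m
net slip = dip-slip / sin(rake) = 27.13 / sin(33°) = 49.81 m
rate = 49.81 m / 366 ka = 0.000136 m/yr = 0.136 m/kyr

0.136 m/kyr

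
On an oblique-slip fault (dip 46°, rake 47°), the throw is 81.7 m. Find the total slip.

155 m

dip-slip = throw / sin(dip) = 81.7 / sin(46°) = 113.6 m
net slip = dip-slip / sin(rake) = 113.6 / sin(47°) = 155 m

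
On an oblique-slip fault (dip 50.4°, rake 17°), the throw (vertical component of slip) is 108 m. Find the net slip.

dip-slip = throw / sin(dip) = 108 / sin(50.4°) = 140.2 m
net slip = dip-slip / sin(rake) = 140.2 / sin(17°) = 479 m

479 m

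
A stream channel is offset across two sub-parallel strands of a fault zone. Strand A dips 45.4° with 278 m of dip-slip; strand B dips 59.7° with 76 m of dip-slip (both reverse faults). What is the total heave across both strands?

heave_A = 278 × cos(45.4°) = 195.2 m
heave_B = 76 × cos(59.7°) = 38.34 m
total = 195.2 + 38.34 = 234 m

234 m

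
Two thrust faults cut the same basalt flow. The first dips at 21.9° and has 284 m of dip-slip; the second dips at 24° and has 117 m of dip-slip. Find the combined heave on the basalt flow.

370 m

heave_A = 284 × cos(21.9°) = 263.5 m
heave_B = 117 × cos(24°) = 106.9 m
total = 263.5 + 106.9 = 370 m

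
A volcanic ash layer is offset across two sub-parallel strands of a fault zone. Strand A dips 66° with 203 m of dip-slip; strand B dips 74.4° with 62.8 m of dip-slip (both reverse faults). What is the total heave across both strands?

heave_A = 203 × cos(66°) = 82.57 m
heave_B = 62.8 × cos(74.4°) = 16.89 m
total = 82.57 + 16.89 = 99.5 m

99.5 m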